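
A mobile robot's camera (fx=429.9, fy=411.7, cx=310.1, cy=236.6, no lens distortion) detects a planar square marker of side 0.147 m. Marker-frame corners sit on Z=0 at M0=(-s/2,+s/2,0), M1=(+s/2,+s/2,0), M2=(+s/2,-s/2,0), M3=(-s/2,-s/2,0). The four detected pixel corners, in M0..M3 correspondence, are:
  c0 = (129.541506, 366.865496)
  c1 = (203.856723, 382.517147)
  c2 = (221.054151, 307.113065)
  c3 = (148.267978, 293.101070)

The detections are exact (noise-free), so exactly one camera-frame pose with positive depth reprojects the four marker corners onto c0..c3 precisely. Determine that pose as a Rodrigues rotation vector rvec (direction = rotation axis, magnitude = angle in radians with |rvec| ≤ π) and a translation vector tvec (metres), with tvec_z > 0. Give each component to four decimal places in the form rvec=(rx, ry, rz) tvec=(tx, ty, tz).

rvec=(-0.1476, 0.0818, 0.1847) tvec=(-0.2557, 0.1989, 0.8165)

Intrinsics K: fx=429.9, fy=411.7, cx=310.1, cy=236.6
Marker side s = 0.147 m; corners in marker frame (Z=0):
  M0 = (-0.0735, +0.0735, 0)
  M1 = (+0.0735, +0.0735, 0)
  M2 = (+0.0735, -0.0735, 0)
  M3 = (-0.0735, -0.0735, 0)
Detected image corners:
  c0 = (129.541506, 366.865496) px
  c1 = (203.856723, 382.517147) px
  c2 = (221.054151, 307.113065) px
  c3 = (148.267978, 293.101070) px
Planar DLT: solve 8×8 A·h = b for H (H[2,2]=1):
  H  [+479.93560 -152.04771 +175.47909]
  H  [+61.75513 +450.07100 +336.87092]
  H  [-0.11580 -0.16970 +1.00000]
B = K⁻¹H; ‖b₁‖=1.224793, ‖b₂‖=1.224793; λ = 2/(‖b₁‖+‖b₂‖) = 0.816465, sign → tz>0 ⇒ λ=+0.816465
r₁ = λ·B[:,0] = (+0.97969,+0.17681,-0.09455); r₂ = λ·B[:,1] = (-0.18882,+0.97219,-0.13856)
r₃ = r₁×r₂ = (+0.06742,+0.15360,+0.98583); SVD([r₁ r₂ r₃]) → R = UVᵀ:
  R  [+0.97969 -0.18882 +0.06742]
  R  [+0.17681 +0.97219 +0.15360]
  R  [-0.09455 -0.13856 +0.98583]
t = (-0.25567, +0.19885, +0.81646) m
tr R = 2.937712; θ = arccos((tr R − 1)/2) = 0.250228 rad = 14.337°
axis k = ((R−Rᵀ)₃₂, (R−Rᵀ)₁₃, (R−Rᵀ)₂₁) / (2 sinθ) = (-0.589906, +0.327050, +0.738274)
rvec = θ·k = (-0.147611, +0.081837, +0.184737)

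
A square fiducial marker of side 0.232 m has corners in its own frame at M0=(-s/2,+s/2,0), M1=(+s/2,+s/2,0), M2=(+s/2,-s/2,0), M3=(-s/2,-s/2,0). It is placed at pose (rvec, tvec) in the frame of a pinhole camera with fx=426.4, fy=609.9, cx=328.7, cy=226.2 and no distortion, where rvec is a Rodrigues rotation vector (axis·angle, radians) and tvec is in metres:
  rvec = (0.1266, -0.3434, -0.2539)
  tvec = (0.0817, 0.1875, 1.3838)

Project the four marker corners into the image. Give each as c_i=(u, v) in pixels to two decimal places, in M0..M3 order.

c0=(329.36, 373.45) c1=(391.88, 339.71) c2=(377.78, 245.84) c3=(312.68, 275.37)

Intrinsics K: fx=426.4, fy=609.9, cx=328.7, cy=226.2
Marker side s = 0.232 m; corners in marker frame (Z=0):
  M0 = (-0.1160, +0.1160, 0)
  M1 = (+0.1160, +0.1160, 0)
  M2 = (+0.1160, -0.1160, 0)
  M3 = (-0.1160, -0.1160, 0)
rvec = (0.1266, -0.3434, -0.2539), |rvec| = θ = 0.44544 rad = 25.522°
Rodrigues: sinθ=0.43085, 1−cosθ=0.09758; R = I + sinθ·[k]× + (1−cosθ)·[k]×²:
    [+0.91030 +0.22421 -0.34796]
    [-0.26697 +0.96041 -0.07958]
    [+0.31635 +0.16533 +0.93412]
t = (0.0817, 0.1875, 1.3838) m
M0: Pc = R·M0+t = (+0.00211, +0.32988, +1.36628); u = 426.4·(+0.00211)/1.36628 + 328.7 = 329.3594, v = 609.9·(+0.32988)/1.36628 + 226.2 = 373.4547
M1: Pc = R·M1+t = (+0.21330, +0.26794, +1.43968); u = 426.4·(+0.21330)/1.43968 + 328.7 = 391.8757, v = 609.9·(+0.26794)/1.43968 + 226.2 = 339.7094
M2: Pc = R·M2+t = (+0.16129, +0.04512, +1.40132); u = 426.4·(+0.16129)/1.40132 + 328.7 = 377.7773, v = 609.9·(+0.04512)/1.40132 + 226.2 = 245.8394
M3: Pc = R·M3+t = (-0.04990, +0.10706, +1.32792); u = 426.4·(-0.04990)/1.32792 + 328.7 = 312.6760, v = 609.9·(+0.10706)/1.32792 + 226.2 = 275.3714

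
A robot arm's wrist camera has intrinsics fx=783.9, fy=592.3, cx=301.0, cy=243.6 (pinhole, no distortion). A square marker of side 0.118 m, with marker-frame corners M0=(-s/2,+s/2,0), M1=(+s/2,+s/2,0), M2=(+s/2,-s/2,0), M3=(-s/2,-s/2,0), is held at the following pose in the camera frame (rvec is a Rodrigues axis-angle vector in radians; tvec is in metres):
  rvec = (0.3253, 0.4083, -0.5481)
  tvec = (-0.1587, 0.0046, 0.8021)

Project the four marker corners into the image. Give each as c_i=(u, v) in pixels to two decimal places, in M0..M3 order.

Intrinsics K: fx=783.9, fy=592.3, cx=301.0, cy=243.6
Marker side s = 0.118 m; corners in marker frame (Z=0):
  M0 = (-0.0590, +0.0590, 0)
  M1 = (+0.0590, +0.0590, 0)
  M2 = (+0.0590, -0.0590, 0)
  M3 = (-0.0590, -0.0590, 0)
rvec = (0.3253, 0.4083, -0.5481), |rvec| = θ = 0.75693 rad = 43.369°
Rodrigues: sinθ=0.68669, 1−cosθ=0.27305; R = I + sinθ·[k]× + (1−cosθ)·[k]×²:
    [+0.77738 +0.56054 +0.28544]
    [-0.43394 +0.80640 -0.40177]
    [-0.45539 +0.18846 +0.87012]
t = (-0.1587, 0.0046, 0.8021) m
M0: Pc = R·M0+t = (-0.17149, +0.07778, +0.84009); u = 783.9·(-0.17149)/0.84009 + 301.0 = 140.9764, v = 592.3·(+0.07778)/0.84009 + 243.6 = 298.4385
M1: Pc = R·M1+t = (-0.07976, +0.02657, +0.78635); u = 783.9·(-0.07976)/0.78635 + 301.0 = 221.4859, v = 592.3·(+0.02657)/0.78635 + 243.6 = 263.6169
M2: Pc = R·M2+t = (-0.14591, -0.06858, +0.76411); u = 783.9·(-0.14591)/0.76411 + 301.0 = 151.3152, v = 592.3·(-0.06858)/0.76411 + 243.6 = 190.4404
M3: Pc = R·M3+t = (-0.23764, -0.01737, +0.81785); u = 783.9·(-0.23764)/0.81785 + 301.0 = 73.2270, v = 592.3·(-0.01737)/0.81785 + 243.6 = 231.0168

c0=(140.98, 298.44) c1=(221.49, 263.62) c2=(151.32, 190.44) c3=(73.23, 231.02)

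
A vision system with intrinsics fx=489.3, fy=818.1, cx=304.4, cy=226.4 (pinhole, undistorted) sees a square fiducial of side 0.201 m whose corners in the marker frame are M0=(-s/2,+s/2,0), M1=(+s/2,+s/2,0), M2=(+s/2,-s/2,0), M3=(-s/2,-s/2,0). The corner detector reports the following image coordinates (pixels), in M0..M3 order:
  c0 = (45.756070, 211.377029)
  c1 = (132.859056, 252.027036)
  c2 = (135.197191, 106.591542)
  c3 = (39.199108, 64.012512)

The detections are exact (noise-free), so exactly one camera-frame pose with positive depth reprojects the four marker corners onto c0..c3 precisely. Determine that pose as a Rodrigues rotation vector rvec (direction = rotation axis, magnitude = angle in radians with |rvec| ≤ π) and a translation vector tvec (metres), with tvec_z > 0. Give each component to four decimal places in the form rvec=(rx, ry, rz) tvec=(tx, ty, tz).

rvec=(0.4966, 0.1375, 0.2388) tvec=(-0.4434, -0.0790, 1.0025)

Intrinsics K: fx=489.3, fy=818.1, cx=304.4, cy=226.4
Marker side s = 0.201 m; corners in marker frame (Z=0):
  M0 = (-0.1005, +0.1005, 0)
  M1 = (+0.1005, +0.1005, 0)
  M2 = (+0.1005, -0.1005, 0)
  M3 = (-0.1005, -0.1005, 0)
Detected image corners:
  c0 = (45.756070, 211.377029) px
  c1 = (132.859056, 252.027036) px
  c2 = (135.197191, 106.591542) px
  c3 = (39.199108, 64.012512) px
Planar DLT: solve 8×8 A·h = b for H (H[2,2]=1):
  H  [+448.01394 +53.46265 +87.97156]
  H  [+195.34016 +805.27485 +161.91913]
  H  [-0.07232 +0.48505 +1.00000]
B = K⁻¹H; ‖b₁‖=0.997488, ‖b₂‖=0.997488; λ = 2/(‖b₁‖+‖b₂‖) = 1.002518, sign → tz>0 ⇒ λ=+1.002518
r₁ = λ·B[:,0] = (+0.96303,+0.25944,-0.07251); r₂ = λ·B[:,1] = (-0.19298,+0.85223,+0.48627)
r₃ = r₁×r₂ = (+0.18795,-0.45431,+0.87079); SVD([r₁ r₂ r₃]) → R = UVᵀ:
  R  [+0.96303 -0.19298 +0.18795]
  R  [+0.25944 +0.85223 -0.45431]
  R  [-0.07251 +0.48627 +0.87079]
t = (-0.44344, -0.07902, +1.00252) m
tr R = 2.686058; θ = arccos((tr R − 1)/2) = 0.567906 rad = 32.539°
axis k = ((R−Rᵀ)₃₂, (R−Rᵀ)₁₃, (R−Rᵀ)₂₁) / (2 sinθ) = (+0.874359, +0.242117, +0.420566)
rvec = θ·k = (+0.496554, +0.137500, +0.238842)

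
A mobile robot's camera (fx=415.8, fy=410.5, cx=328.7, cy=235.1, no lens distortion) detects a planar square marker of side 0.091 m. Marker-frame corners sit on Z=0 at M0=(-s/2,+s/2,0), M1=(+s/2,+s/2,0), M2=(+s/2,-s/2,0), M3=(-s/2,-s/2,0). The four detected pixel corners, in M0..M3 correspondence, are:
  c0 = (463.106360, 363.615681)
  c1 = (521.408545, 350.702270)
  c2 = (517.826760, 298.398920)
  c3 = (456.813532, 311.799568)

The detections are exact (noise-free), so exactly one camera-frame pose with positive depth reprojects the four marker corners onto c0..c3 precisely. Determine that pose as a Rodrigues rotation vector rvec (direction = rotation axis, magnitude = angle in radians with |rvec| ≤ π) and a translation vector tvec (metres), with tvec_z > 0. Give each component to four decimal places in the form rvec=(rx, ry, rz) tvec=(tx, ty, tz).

Intrinsics K: fx=415.8, fy=410.5, cx=328.7, cy=235.1
Marker side s = 0.091 m; corners in marker frame (Z=0):
  M0 = (-0.0455, +0.0455, 0)
  M1 = (+0.0455, +0.0455, 0)
  M2 = (+0.0455, -0.0455, 0)
  M3 = (-0.0455, -0.0455, 0)
Detected image corners:
  c0 = (463.106360, 363.615681) px
  c1 = (521.408545, 350.702270) px
  c2 = (517.826760, 298.398920) px
  c3 = (456.813532, 311.799568) px
Planar DLT: solve 8×8 A·h = b for H (H[2,2]=1):
  H  [+666.44860 +297.90236 +489.87573]
  H  [-136.94576 +736.81896 +331.71146]
  H  [+0.02288 +0.49748 +1.00000]
B = K⁻¹H; ‖b₁‖=1.622368, ‖b₂‖=1.622368; λ = 2/(‖b₁‖+‖b₂‖) = 0.616383, sign → tz>0 ⇒ λ=+0.616383
r₁ = λ·B[:,0] = (+0.97680,-0.21371,+0.01410); r₂ = λ·B[:,1] = (+0.19920,+0.93075,+0.30664)
r₃ = r₁×r₂ = (-0.07866,-0.29672,+0.95172); SVD([r₁ r₂ r₃]) → R = UVᵀ:
  R  [+0.97680 +0.19920 -0.07866]
  R  [-0.21371 +0.93075 -0.29672]
  R  [+0.01410 +0.30664 +0.95172]
t = (+0.23893, +0.14507, +0.61638) m
tr R = 2.859264; θ = arccos((tr R − 1)/2) = 0.377384 rad = 21.623°
axis k = ((R−Rᵀ)₃₂, (R−Rᵀ)₁₃, (R−Rᵀ)₂₁) / (2 sinθ) = (+0.818687, -0.125866, -0.560275)
rvec = θ·k = (+0.308959, -0.047500, -0.211439)

rvec=(0.3090, -0.0475, -0.2114) tvec=(0.2389, 0.1451, 0.6164)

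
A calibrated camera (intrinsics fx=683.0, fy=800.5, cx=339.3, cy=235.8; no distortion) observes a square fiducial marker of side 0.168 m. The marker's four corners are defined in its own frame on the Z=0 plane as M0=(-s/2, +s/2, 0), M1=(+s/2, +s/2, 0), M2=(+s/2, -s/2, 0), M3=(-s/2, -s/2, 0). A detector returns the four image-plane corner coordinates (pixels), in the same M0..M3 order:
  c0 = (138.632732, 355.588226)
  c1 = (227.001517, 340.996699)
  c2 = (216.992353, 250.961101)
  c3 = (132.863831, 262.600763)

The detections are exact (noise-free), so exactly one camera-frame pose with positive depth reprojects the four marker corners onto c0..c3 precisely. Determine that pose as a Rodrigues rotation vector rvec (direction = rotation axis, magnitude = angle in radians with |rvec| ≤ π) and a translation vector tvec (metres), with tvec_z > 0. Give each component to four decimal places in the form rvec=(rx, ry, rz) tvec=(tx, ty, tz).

rvec=(-0.4483, -0.1733, -0.1601) tvec=(-0.3181, 0.1111, 1.3579)

Intrinsics K: fx=683.0, fy=800.5, cx=339.3, cy=235.8
Marker side s = 0.168 m; corners in marker frame (Z=0):
  M0 = (-0.0840, +0.0840, 0)
  M1 = (+0.0840, +0.0840, 0)
  M2 = (+0.0840, -0.0840, 0)
  M3 = (-0.0840, -0.0840, 0)
Detected image corners:
  c0 = (138.632732, 355.588226) px
  c1 = (227.001517, 340.996699) px
  c2 = (216.992353, 250.961101) px
  c3 = (132.863831, 262.600763) px
Planar DLT: solve 8×8 A·h = b for H (H[2,2]=1):
  H  [+539.55510 -7.65288 +179.30772]
  H  [-33.03094 +451.96946 +301.27828]
  H  [+0.14812 -0.30619 +1.00000]
B = K⁻¹H; ‖b₁‖=0.736457, ‖b₂‖=0.736457; λ = 2/(‖b₁‖+‖b₂‖) = 1.357853, sign → tz>0 ⇒ λ=+1.357853
r₁ = λ·B[:,0] = (+0.97276,-0.11527,+0.20113); r₂ = λ·B[:,1] = (+0.19132,+0.88912,-0.41576)
r₃ = r₁×r₂ = (-0.13090,+0.44291,+0.88696); SVD([r₁ r₂ r₃]) → R = UVᵀ:
  R  [+0.97276 +0.19132 -0.13090]
  R  [-0.11527 +0.88912 +0.44291]
  R  [+0.20113 -0.41576 +0.88696]
t = (-0.31808, +0.11107, +1.35785) m
tr R = 2.748841; θ = arccos((tr R − 1)/2) = 0.506557 rad = 29.024°
axis k = ((R−Rᵀ)₃₂, (R−Rᵀ)₁₃, (R−Rᵀ)₂₁) / (2 sinθ) = (-0.884916, -0.342177, -0.315971)
rvec = θ·k = (-0.448260, -0.173332, -0.160057)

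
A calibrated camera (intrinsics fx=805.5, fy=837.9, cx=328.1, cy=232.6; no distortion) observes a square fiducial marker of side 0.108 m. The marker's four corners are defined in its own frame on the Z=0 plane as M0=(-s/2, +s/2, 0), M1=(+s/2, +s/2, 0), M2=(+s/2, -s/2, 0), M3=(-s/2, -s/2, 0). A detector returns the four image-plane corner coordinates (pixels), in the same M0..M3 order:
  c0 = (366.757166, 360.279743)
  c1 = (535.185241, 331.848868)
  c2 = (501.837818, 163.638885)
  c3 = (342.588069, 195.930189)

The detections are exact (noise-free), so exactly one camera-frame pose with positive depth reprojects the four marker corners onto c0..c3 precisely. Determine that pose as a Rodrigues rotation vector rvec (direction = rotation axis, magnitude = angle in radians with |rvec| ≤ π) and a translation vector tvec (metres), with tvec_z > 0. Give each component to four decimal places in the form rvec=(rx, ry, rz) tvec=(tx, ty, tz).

Intrinsics K: fx=805.5, fy=837.9, cx=328.1, cy=232.6
Marker side s = 0.108 m; corners in marker frame (Z=0):
  M0 = (-0.0540, +0.0540, 0)
  M1 = (+0.0540, +0.0540, 0)
  M2 = (+0.0540, -0.0540, 0)
  M3 = (-0.0540, -0.0540, 0)
Detected image corners:
  c0 = (366.757166, 360.279743) px
  c1 = (535.185241, 331.848868) px
  c2 = (501.837818, 163.638885) px
  c3 = (342.588069, 195.930189) px
Planar DLT: solve 8×8 A·h = b for H (H[2,2]=1):
  H  [+1384.95314 +62.12292 +434.90284]
  H  [-360.46447 +1416.80497 +261.07809]
  H  [-0.30006 -0.46604 +1.00000]
B = K⁻¹H; ‖b₁‖=1.897853, ‖b₂‖=1.897853; λ = 2/(‖b₁‖+‖b₂‖) = 0.526911, sign → tz>0 ⇒ λ=+0.526911
r₁ = λ·B[:,0] = (+0.97036,-0.18279,-0.15811); r₂ = λ·B[:,1] = (+0.14066,+0.95912,-0.24556)
r₃ = r₁×r₂ = (+0.19653,+0.21604,+0.95640); SVD([r₁ r₂ r₃]) → R = UVᵀ:
  R  [+0.97036 +0.14066 +0.19653]
  R  [-0.18279 +0.95912 +0.21604]
  R  [-0.15811 -0.24556 +0.95640]
t = (+0.06986, +0.01791, +0.52691) m
tr R = 2.885879; θ = arccos((tr R − 1)/2) = 0.339446 rad = 19.449°
axis k = ((R−Rᵀ)₃₂, (R−Rᵀ)₁₃, (R−Rᵀ)₂₁) / (2 sinθ) = (-0.693172, +0.532540, -0.485709)
rvec = θ·k = (-0.235294, +0.180768, -0.164872)

rvec=(-0.2353, 0.1808, -0.1649) tvec=(0.0699, 0.0179, 0.5269)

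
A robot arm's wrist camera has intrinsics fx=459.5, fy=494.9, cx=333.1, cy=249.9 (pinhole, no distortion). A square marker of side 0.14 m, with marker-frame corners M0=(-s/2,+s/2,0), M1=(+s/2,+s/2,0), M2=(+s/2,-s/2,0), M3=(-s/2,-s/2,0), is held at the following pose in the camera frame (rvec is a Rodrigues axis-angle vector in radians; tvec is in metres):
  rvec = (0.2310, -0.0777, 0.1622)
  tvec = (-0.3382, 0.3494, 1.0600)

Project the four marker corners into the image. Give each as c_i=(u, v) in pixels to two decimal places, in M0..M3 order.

Intrinsics K: fx=459.5, fy=494.9, cx=333.1, cy=249.9
Marker side s = 0.14 m; corners in marker frame (Z=0):
  M0 = (-0.0700, +0.0700, 0)
  M1 = (+0.0700, +0.0700, 0)
  M2 = (+0.0700, -0.0700, 0)
  M3 = (-0.0700, -0.0700, 0)
rvec = (0.2310, -0.0777, 0.1622), |rvec| = θ = 0.29276 rad = 16.774°
Rodrigues: sinθ=0.28859, 1−cosθ=0.04255; R = I + sinθ·[k]× + (1−cosθ)·[k]×²:
    [+0.98394 -0.16880 -0.05799]
    [+0.15098 +0.96045 -0.23397]
    [+0.09520 +0.22146 +0.97051]
t = (-0.3382, 0.3494, 1.0600) m
M0: Pc = R·M0+t = (-0.41889, +0.40606, +1.06884); u = 459.5·(-0.41889)/1.06884 + 333.1 = 153.0157, v = 494.9·(+0.40606)/1.06884 + 249.9 = 437.9176
M1: Pc = R·M1+t = (-0.28114, +0.42720, +1.08217); u = 459.5·(-0.28114)/1.08217 + 333.1 = 213.7246, v = 494.9·(+0.42720)/1.08217 + 249.9 = 445.2688
M2: Pc = R·M2+t = (-0.25751, +0.29274, +1.05116); u = 459.5·(-0.25751)/1.05116 + 333.1 = 220.5342, v = 494.9·(+0.29274)/1.05116 + 249.9 = 387.7244
M3: Pc = R·M3+t = (-0.39526, +0.27160, +1.03783); u = 459.5·(-0.39526)/1.03783 + 333.1 = 158.0992, v = 494.9·(+0.27160)/1.03783 + 249.9 = 379.4147

c0=(153.02, 437.92) c1=(213.72, 445.27) c2=(220.53, 387.72) c3=(158.10, 379.41)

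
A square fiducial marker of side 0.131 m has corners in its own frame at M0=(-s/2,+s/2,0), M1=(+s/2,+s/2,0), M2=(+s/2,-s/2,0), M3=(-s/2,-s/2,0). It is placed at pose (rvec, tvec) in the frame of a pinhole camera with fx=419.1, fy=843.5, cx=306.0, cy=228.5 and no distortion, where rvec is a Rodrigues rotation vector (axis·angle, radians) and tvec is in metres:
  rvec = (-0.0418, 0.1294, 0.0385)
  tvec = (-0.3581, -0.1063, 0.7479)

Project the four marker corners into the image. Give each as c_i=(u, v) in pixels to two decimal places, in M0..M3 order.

Intrinsics K: fx=419.1, fy=843.5, cx=306.0, cy=228.5
Marker side s = 0.131 m; corners in marker frame (Z=0):
  M0 = (-0.0655, +0.0655, 0)
  M1 = (+0.0655, +0.0655, 0)
  M2 = (+0.0655, -0.0655, 0)
  M3 = (-0.0655, -0.0655, 0)
rvec = (-0.0418, 0.1294, 0.0385), |rvec| = θ = 0.14133 rad = 8.098°
Rodrigues: sinθ=0.14086, 1−cosθ=0.00997; R = I + sinθ·[k]× + (1−cosθ)·[k]×²:
    [+0.99090 -0.04107 +0.12817]
    [+0.03567 +0.99839 +0.04415]
    [-0.12977 -0.03917 +0.99077]
t = (-0.3581, -0.1063, 0.7479) m
M0: Pc = R·M0+t = (-0.42569, -0.04324, +0.75383); u = 419.1·(-0.42569)/0.75383 + 306.0 = 69.3320, v = 843.5·(-0.04324)/0.75383 + 228.5 = 180.1144
M1: Pc = R·M1+t = (-0.29589, -0.03857, +0.73683); u = 419.1·(-0.29589)/0.73683 + 306.0 = 137.7044, v = 843.5·(-0.03857)/0.73683 + 228.5 = 184.3476
M2: Pc = R·M2+t = (-0.29051, -0.16936, +0.74197); u = 419.1·(-0.29051)/0.74197 + 306.0 = 141.9076, v = 843.5·(-0.16936)/0.74197 + 228.5 = 35.9663
M3: Pc = R·M3+t = (-0.42031, -0.17403, +0.75897); u = 419.1·(-0.42031)/0.75897 + 306.0 = 73.9033, v = 843.5·(-0.17403)/0.75897 + 228.5 = 35.0854

c0=(69.33, 180.11) c1=(137.70, 184.35) c2=(141.91, 35.97) c3=(73.90, 35.09)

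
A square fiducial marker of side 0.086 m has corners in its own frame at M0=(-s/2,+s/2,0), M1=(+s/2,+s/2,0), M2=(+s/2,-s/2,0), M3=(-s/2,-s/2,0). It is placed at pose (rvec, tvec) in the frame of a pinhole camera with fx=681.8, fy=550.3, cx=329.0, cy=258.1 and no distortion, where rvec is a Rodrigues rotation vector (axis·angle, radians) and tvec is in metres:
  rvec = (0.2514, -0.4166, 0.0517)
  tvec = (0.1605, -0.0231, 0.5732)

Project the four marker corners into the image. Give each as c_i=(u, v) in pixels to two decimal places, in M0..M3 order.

c0=(469.87, 276.18) c1=(550.86, 275.00) c2=(568.65, 196.71) c3=(485.85, 192.93)

Intrinsics K: fx=681.8, fy=550.3, cx=329.0, cy=258.1
Marker side s = 0.086 m; corners in marker frame (Z=0):
  M0 = (-0.0430, +0.0430, 0)
  M1 = (+0.0430, +0.0430, 0)
  M2 = (+0.0430, -0.0430, 0)
  M3 = (-0.0430, -0.0430, 0)
rvec = (0.2514, -0.4166, 0.0517), |rvec| = θ = 0.48932 rad = 28.036°
Rodrigues: sinθ=0.47002, 1−cosθ=0.11735; R = I + sinθ·[k]× + (1−cosθ)·[k]×²:
    [+0.91363 -0.10099 -0.39380]
    [-0.00167 +0.96771 -0.25204]
    [+0.40654 +0.23093 +0.88396]
t = (0.1605, -0.0231, 0.5732) m
M0: Pc = R·M0+t = (+0.11687, +0.01858, +0.56565); u = 681.8·(+0.11687)/0.56565 + 329.0 = 469.8698, v = 550.3·(+0.01858)/0.56565 + 258.1 = 276.1792
M1: Pc = R·M1+t = (+0.19544, +0.01844, +0.60061); u = 681.8·(+0.19544)/0.60061 + 329.0 = 550.8628, v = 550.3·(+0.01844)/0.60061 + 258.1 = 274.9953
M2: Pc = R·M2+t = (+0.20413, -0.06478, +0.58075); u = 681.8·(+0.20413)/0.58075 + 329.0 = 568.6464, v = 550.3·(-0.06478)/0.58075 + 258.1 = 196.7134
M3: Pc = R·M3+t = (+0.12556, -0.06464, +0.54579); u = 681.8·(+0.12556)/0.54579 + 329.0 = 485.8455, v = 550.3·(-0.06464)/0.54579 + 258.1 = 192.9257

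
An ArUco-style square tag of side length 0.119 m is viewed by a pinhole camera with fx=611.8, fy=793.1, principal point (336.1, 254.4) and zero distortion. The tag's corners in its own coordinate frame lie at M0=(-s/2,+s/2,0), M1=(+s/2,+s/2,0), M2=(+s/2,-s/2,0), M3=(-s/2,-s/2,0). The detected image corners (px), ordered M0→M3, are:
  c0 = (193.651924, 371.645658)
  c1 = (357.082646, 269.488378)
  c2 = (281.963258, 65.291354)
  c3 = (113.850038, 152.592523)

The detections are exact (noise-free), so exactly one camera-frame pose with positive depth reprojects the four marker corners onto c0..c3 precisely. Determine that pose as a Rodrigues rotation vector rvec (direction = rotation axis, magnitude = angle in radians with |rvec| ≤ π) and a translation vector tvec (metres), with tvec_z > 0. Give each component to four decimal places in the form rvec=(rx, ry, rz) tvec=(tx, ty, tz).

rvec=(-0.0645, -0.2273, -0.4412) tvec=(-0.0637, -0.0211, 0.4028)

Intrinsics K: fx=611.8, fy=793.1, cx=336.1, cy=254.4
Marker side s = 0.119 m; corners in marker frame (Z=0):
  M0 = (-0.0595, +0.0595, 0)
  M1 = (+0.0595, +0.0595, 0)
  M2 = (+0.0595, -0.0595, 0)
  M3 = (-0.0595, -0.0595, 0)
Detected image corners:
  c0 = (193.651924, 371.645658) px
  c1 = (357.082646, 269.488378) px
  c2 = (281.963258, 65.291354) px
  c3 = (113.850038, 152.592523) px
Planar DLT: solve 8×8 A·h = b for H (H[2,2]=1):
  H  [+1529.32117 +642.76319 +239.40341]
  H  [-672.28268 +1769.42399 +212.93258]
  H  [+0.57574 -0.03166 +1.00000]
B = K⁻¹H; ‖b₁‖=2.482845, ‖b₂‖=2.482845; λ = 2/(‖b₁‖+‖b₂‖) = 0.402764, sign → tz>0 ⇒ λ=+0.402764
r₁ = λ·B[:,0] = (+0.87940,-0.41579,+0.23189); r₂ = λ·B[:,1] = (+0.43015,+0.90267,-0.01275)
r₃ = r₁×r₂ = (-0.20402,+0.11096,+0.97266); SVD([r₁ r₂ r₃]) → R = UVᵀ:
  R  [+0.87940 +0.43015 -0.20402]
  R  [-0.41579 +0.90267 +0.11096]
  R  [+0.23189 -0.01275 +0.97266]
t = (-0.06366, -0.02106, +0.40276) m
tr R = 2.754725; θ = arccos((tr R − 1)/2) = 0.500459 rad = 28.674°
axis k = ((R−Rᵀ)₃₂, (R−Rᵀ)₁₃, (R−Rᵀ)₂₁) / (2 sinθ) = (-0.128916, -0.454230, -0.881508)
rvec = θ·k = (-0.064517, -0.227323, -0.441158)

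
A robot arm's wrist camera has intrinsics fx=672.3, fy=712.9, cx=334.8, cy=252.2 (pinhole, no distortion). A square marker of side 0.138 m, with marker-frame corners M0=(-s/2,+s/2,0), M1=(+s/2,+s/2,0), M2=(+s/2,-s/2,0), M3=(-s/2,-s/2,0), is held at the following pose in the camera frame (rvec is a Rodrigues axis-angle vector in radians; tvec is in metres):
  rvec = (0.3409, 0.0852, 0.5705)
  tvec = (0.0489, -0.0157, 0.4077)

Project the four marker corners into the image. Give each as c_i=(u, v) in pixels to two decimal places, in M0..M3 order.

Intrinsics K: fx=672.3, fy=712.9, cx=334.8, cy=252.2
Marker side s = 0.138 m; corners in marker frame (Z=0):
  M0 = (-0.0690, +0.0690, 0)
  M1 = (+0.0690, +0.0690, 0)
  M2 = (+0.0690, -0.0690, 0)
  M3 = (-0.0690, -0.0690, 0)
rvec = (0.3409, 0.0852, 0.5705), |rvec| = θ = 0.67003 rad = 38.390°
Rodrigues: sinθ=0.62101, 1−cosθ=0.21620; R = I + sinθ·[k]× + (1−cosθ)·[k]×²:
    [+0.83977 -0.51477 +0.17262]
    [+0.54275 +0.78730 -0.29255]
    [+0.01469 +0.33937 +0.94054]
t = (0.0489, -0.0157, 0.4077) m
M0: Pc = R·M0+t = (-0.04456, +0.00117, +0.43010); u = 672.3·(-0.04456)/0.43010 + 334.8 = 265.1424, v = 712.9·(+0.00117)/0.43010 + 252.2 = 254.1458
M1: Pc = R·M1+t = (+0.07132, +0.07607, +0.43213); u = 672.3·(+0.07132)/0.43213 + 334.8 = 445.7654, v = 712.9·(+0.07607)/0.43213 + 252.2 = 377.7006
M2: Pc = R·M2+t = (+0.14236, -0.03257, +0.38530); u = 672.3·(+0.14236)/0.38530 + 334.8 = 583.2078, v = 712.9·(-0.03257)/0.38530 + 252.2 = 191.9298
M3: Pc = R·M3+t = (+0.02648, -0.10747, +0.38327); u = 672.3·(+0.02648)/0.38327 + 334.8 = 381.2411, v = 712.9·(-0.10747)/0.38327 + 252.2 = 52.2949

c0=(265.14, 254.15) c1=(445.77, 377.70) c2=(583.21, 191.93) c3=(381.24, 52.29)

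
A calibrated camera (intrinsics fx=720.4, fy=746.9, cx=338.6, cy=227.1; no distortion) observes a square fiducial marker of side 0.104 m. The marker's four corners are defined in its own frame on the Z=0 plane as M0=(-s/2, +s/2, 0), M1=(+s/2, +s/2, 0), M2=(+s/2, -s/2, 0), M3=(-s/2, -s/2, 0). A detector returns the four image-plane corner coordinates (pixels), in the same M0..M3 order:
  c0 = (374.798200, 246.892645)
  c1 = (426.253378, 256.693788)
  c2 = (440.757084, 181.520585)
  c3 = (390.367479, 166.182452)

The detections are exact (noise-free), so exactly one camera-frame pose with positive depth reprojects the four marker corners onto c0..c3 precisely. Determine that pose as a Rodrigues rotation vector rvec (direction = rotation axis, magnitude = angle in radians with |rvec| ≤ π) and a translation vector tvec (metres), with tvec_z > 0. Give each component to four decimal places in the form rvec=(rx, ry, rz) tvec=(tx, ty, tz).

Intrinsics K: fx=720.4, fy=746.9, cx=338.6, cy=227.1
Marker side s = 0.104 m; corners in marker frame (Z=0):
  M0 = (-0.0520, +0.0520, 0)
  M1 = (+0.0520, +0.0520, 0)
  M2 = (+0.0520, -0.0520, 0)
  M3 = (-0.0520, -0.0520, 0)
Detected image corners:
  c0 = (374.798200, 246.892645) px
  c1 = (426.253378, 256.693788) px
  c2 = (440.757084, 181.520585) px
  c3 = (390.367479, 166.182452) px
Planar DLT: solve 8×8 A·h = b for H (H[2,2]=1):
  H  [+768.33347 -144.20690 +408.94813]
  H  [+266.21939 +748.59453 +213.04654]
  H  [+0.68300 +0.00047 +1.00000]
B = K⁻¹H; ‖b₁‖=1.021966, ‖b₂‖=1.021966; λ = 2/(‖b₁‖+‖b₂‖) = 0.978506, sign → tz>0 ⇒ λ=+0.978506
r₁ = λ·B[:,0] = (+0.72949,+0.14556,+0.66832); r₂ = λ·B[:,1] = (-0.19609,+0.98059,+0.00046)
r₃ = r₁×r₂ = (-0.65528,-0.13139,+0.74387); SVD([r₁ r₂ r₃]) → R = UVᵀ:
  R  [+0.72949 -0.19609 -0.65528]
  R  [+0.14556 +0.98059 -0.13139]
  R  [+0.66832 +0.00046 +0.74387]
t = (+0.09555, -0.01841, +0.97851) m
tr R = 2.453949; θ = arccos((tr R − 1)/2) = 0.756891 rad = 43.367°
axis k = ((R−Rᵀ)₃₂, (R−Rᵀ)₁₃, (R−Rᵀ)₂₁) / (2 sinθ) = (+0.096009, -0.963790, +0.248778)
rvec = θ·k = (+0.072668, -0.729484, +0.188298)

rvec=(0.0727, -0.7295, 0.1883) tvec=(0.0956, -0.0184, 0.9785)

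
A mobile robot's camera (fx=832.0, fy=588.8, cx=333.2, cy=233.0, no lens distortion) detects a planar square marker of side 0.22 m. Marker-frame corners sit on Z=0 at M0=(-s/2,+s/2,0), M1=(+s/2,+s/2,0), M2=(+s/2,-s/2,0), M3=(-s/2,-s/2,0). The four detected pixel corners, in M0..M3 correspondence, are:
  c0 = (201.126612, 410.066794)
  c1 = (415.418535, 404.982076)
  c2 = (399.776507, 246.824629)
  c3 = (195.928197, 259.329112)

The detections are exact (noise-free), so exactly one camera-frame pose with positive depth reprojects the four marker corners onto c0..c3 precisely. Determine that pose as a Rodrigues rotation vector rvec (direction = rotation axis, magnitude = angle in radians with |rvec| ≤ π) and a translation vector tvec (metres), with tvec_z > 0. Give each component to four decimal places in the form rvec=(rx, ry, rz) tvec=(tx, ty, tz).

Intrinsics K: fx=832.0, fy=588.8, cx=333.2, cy=233.0
Marker side s = 0.22 m; corners in marker frame (Z=0):
  M0 = (-0.1100, +0.1100, 0)
  M1 = (+0.1100, +0.1100, 0)
  M2 = (+0.1100, -0.1100, 0)
  M3 = (-0.1100, -0.1100, 0)
Detected image corners:
  c0 = (201.126612, 410.066794) px
  c1 = (415.418535, 404.982076) px
  c2 = (399.776507, 246.824629) px
  c3 = (195.928197, 259.329112) px
Planar DLT: solve 8×8 A·h = b for H (H[2,2]=1):
  H  [+879.85718 -18.56638 +300.28681]
  H  [-116.55629 +630.40619 +328.58110]
  H  [-0.23064 -0.21556 +1.00000]
B = K⁻¹H; ‖b₁‖=1.177633, ‖b₂‖=1.177633; λ = 2/(‖b₁‖+‖b₂‖) = 0.849161, sign → tz>0 ⇒ λ=+0.849161
r₁ = λ·B[:,0] = (+0.97644,-0.09059,-0.19585); r₂ = λ·B[:,1] = (+0.05436,+0.98160,-0.18305)
r₃ = r₁×r₂ = (+0.20883,+0.16809,+0.96340); SVD([r₁ r₂ r₃]) → R = UVᵀ:
  R  [+0.97644 +0.05436 +0.20883]
  R  [-0.09059 +0.98160 +0.16809]
  R  [-0.19585 -0.18305 +0.96340]
t = (-0.03359, +0.13785, +0.84916) m
tr R = 2.921438; θ = arccos((tr R − 1)/2) = 0.281214 rad = 16.112°
axis k = ((R−Rᵀ)₃₂, (R−Rᵀ)₁₃, (R−Rᵀ)₂₁) / (2 sinθ) = (-0.632625, +0.729098, -0.261152)
rvec = θ·k = (-0.177903, +0.205033, -0.073440)

rvec=(-0.1779, 0.2050, -0.0734) tvec=(-0.0336, 0.1378, 0.8492)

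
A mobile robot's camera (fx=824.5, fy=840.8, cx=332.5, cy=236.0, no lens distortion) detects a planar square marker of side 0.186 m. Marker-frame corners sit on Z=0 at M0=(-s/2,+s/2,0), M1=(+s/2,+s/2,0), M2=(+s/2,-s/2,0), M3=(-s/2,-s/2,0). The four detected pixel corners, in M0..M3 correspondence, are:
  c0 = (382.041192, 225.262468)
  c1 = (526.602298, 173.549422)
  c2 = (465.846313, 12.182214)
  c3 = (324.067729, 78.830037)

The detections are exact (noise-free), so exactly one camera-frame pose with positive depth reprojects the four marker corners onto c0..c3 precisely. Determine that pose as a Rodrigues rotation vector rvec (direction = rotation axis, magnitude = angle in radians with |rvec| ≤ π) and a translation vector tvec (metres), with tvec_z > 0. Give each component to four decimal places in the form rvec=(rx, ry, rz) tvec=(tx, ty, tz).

Intrinsics K: fx=824.5, fy=840.8, cx=332.5, cy=236.0
Marker side s = 0.186 m; corners in marker frame (Z=0):
  M0 = (-0.0930, +0.0930, 0)
  M1 = (+0.0930, +0.0930, 0)
  M2 = (+0.0930, -0.0930, 0)
  M3 = (-0.0930, -0.0930, 0)
Detected image corners:
  c0 = (382.041192, 225.262468) px
  c1 = (526.602298, 173.549422) px
  c2 = (465.846313, 12.182214) px
  c3 = (324.067729, 78.830037) px
Planar DLT: solve 8×8 A·h = b for H (H[2,2]=1):
  H  [+564.00090 +359.79015 +421.67924]
  H  [-377.16111 +837.42140 +124.48003]
  H  [-0.48464 +0.09646 +1.00000]
B = K⁻¹H; ‖b₁‖=1.051698, ‖b₂‖=1.051698; λ = 2/(‖b₁‖+‖b₂‖) = 0.950844, sign → tz>0 ⇒ λ=+0.950844
r₁ = λ·B[:,0] = (+0.83626,-0.29718,-0.46082); r₂ = λ·B[:,1] = (+0.37793,+0.92128,+0.09172)
r₃ = r₁×r₂ = (+0.39728,-0.25086,+0.88274); SVD([r₁ r₂ r₃]) → R = UVᵀ:
  R  [+0.83626 +0.37793 +0.39728]
  R  [-0.29718 +0.92128 -0.25086]
  R  [-0.46082 +0.09172 +0.88274]
t = (+0.10284, -0.12612, +0.95084) m
tr R = 2.640283; θ = arccos((tr R − 1)/2) = 0.609138 rad = 34.901°
axis k = ((R−Rᵀ)₃₂, (R−Rᵀ)₁₃, (R−Rᵀ)₂₁) / (2 sinθ) = (+0.299376, +0.749874, -0.589969)
rvec = θ·k = (+0.182361, +0.456777, -0.359372)

rvec=(0.1824, 0.4568, -0.3594) tvec=(0.1028, -0.1261, 0.9508)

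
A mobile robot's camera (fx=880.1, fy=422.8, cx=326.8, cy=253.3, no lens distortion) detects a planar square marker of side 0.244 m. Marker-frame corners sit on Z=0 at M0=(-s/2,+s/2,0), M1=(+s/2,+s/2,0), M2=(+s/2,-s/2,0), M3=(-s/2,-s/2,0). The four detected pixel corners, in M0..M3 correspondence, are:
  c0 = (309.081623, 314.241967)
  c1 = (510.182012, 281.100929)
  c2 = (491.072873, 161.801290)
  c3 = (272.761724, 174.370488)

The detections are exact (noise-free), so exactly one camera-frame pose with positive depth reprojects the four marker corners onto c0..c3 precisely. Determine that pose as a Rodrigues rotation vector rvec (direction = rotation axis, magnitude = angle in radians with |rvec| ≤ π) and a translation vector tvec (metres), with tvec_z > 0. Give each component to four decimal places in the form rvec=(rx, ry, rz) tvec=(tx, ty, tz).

rvec=(0.1539, -0.6002, -0.1703) tvec=(0.0701, -0.0363, 0.7886)

Intrinsics K: fx=880.1, fy=422.8, cx=326.8, cy=253.3
Marker side s = 0.244 m; corners in marker frame (Z=0):
  M0 = (-0.1220, +0.1220, 0)
  M1 = (+0.1220, +0.1220, 0)
  M2 = (+0.1220, -0.1220, 0)
  M3 = (-0.1220, -0.1220, 0)
Detected image corners:
  c0 = (309.081623, 314.241967) px
  c1 = (510.182012, 281.100929) px
  c2 = (491.072873, 161.801290) px
  c3 = (272.761724, 174.370488) px
Planar DLT: solve 8×8 A·h = b for H (H[2,2]=1):
  H  [+1132.97418 +207.43252 +405.06295]
  H  [+66.63770 +584.49836 +233.84547]
  H  [+0.69377 +0.24467 +1.00000]
B = K⁻¹H; ‖b₁‖=1.268150, ‖b₂‖=1.268150; λ = 2/(‖b₁‖+‖b₂‖) = 0.788550, sign → tz>0 ⇒ λ=+0.788550
r₁ = λ·B[:,0] = (+0.81198,-0.20347,+0.54707); r₂ = λ·B[:,1] = (+0.11421,+0.97454,+0.19293)
r₃ = r₁×r₂ = (-0.57240,-0.09417,+0.81455); SVD([r₁ r₂ r₃]) → R = UVᵀ:
  R  [+0.81198 +0.11421 -0.57240]
  R  [-0.20347 +0.97454 -0.09417]
  R  [+0.54707 +0.19293 +0.81455]
t = (+0.07012, -0.03628, +0.78855) m
tr R = 2.601069; θ = arccos((tr R − 1)/2) = 0.642610 rad = 36.819°
axis k = ((R−Rᵀ)₃₂, (R−Rᵀ)₁₃, (R−Rᵀ)₂₁) / (2 sinθ) = (+0.239541, -0.934006, -0.265051)
rvec = θ·k = (+0.153931, -0.600202, -0.170325)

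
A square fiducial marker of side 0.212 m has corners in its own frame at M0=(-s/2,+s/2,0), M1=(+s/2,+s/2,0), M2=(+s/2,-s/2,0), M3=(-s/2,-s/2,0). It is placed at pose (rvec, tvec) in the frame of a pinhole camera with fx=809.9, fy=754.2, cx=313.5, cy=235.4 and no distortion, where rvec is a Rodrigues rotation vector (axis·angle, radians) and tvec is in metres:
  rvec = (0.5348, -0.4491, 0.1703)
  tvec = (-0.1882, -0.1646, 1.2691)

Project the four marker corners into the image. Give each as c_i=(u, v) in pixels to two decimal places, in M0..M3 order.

Intrinsics K: fx=809.9, fy=754.2, cx=313.5, cy=235.4
Marker side s = 0.212 m; corners in marker frame (Z=0):
  M0 = (-0.1060, +0.1060, 0)
  M1 = (+0.1060, +0.1060, 0)
  M2 = (+0.1060, -0.1060, 0)
  M3 = (-0.1060, -0.1060, 0)
rvec = (0.5348, -0.4491, 0.1703), |rvec| = θ = 0.71882 rad = 41.185°
Rodrigues: sinθ=0.65850, 1−cosθ=0.24742; R = I + sinθ·[k]× + (1−cosθ)·[k]×²:
    [+0.88954 -0.27102 -0.36780]
    [+0.04100 +0.84916 -0.52654]
    [+0.45502 +0.45330 +0.76647]
t = (-0.1882, -0.1646, 1.2691) m
M0: Pc = R·M0+t = (-0.31122, -0.07894, +1.26892); u = 809.9·(-0.31122)/1.26892 + 313.5 = 114.8615, v = 754.2·(-0.07894)/1.26892 + 235.4 = 188.4836
M1: Pc = R·M1+t = (-0.12264, -0.07024, +1.36538); u = 809.9·(-0.12264)/1.36538 + 313.5 = 240.7558, v = 754.2·(-0.07024)/1.36538 + 235.4 = 196.5997
M2: Pc = R·M2+t = (-0.06518, -0.25026, +1.26928); u = 809.9·(-0.06518)/1.26928 + 313.5 = 271.9091, v = 754.2·(-0.25026)/1.26928 + 235.4 = 86.6942
M3: Pc = R·M3+t = (-0.25376, -0.25896, +1.17282); u = 809.9·(-0.25376)/1.17282 + 313.5 = 138.2616, v = 754.2·(-0.25896)/1.17282 + 235.4 = 68.8734

c0=(114.86, 188.48) c1=(240.76, 196.60) c2=(271.91, 86.69) c3=(138.26, 68.87)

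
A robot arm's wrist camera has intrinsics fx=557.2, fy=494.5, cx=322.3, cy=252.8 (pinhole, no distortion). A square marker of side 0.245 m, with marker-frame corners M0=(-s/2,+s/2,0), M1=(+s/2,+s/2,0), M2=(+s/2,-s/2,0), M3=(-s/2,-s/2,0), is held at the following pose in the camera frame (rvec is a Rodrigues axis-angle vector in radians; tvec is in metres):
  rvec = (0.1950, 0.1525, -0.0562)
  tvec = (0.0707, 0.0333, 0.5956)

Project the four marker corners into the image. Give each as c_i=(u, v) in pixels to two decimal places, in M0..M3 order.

c0=(285.99, 375.51) c1=(508.37, 375.11) c2=(506.54, 170.86) c3=(266.91, 184.52)

Intrinsics K: fx=557.2, fy=494.5, cx=322.3, cy=252.8
Marker side s = 0.245 m; corners in marker frame (Z=0):
  M0 = (-0.1225, +0.1225, 0)
  M1 = (+0.1225, +0.1225, 0)
  M2 = (+0.1225, -0.1225, 0)
  M3 = (-0.1225, -0.1225, 0)
rvec = (0.1950, 0.1525, -0.0562), |rvec| = θ = 0.25385 rad = 14.545°
Rodrigues: sinθ=0.25113, 1−cosθ=0.03205; R = I + sinθ·[k]× + (1−cosθ)·[k]×²:
    [+0.98686 +0.07039 +0.14542]
    [-0.04081 +0.97952 -0.19717]
    [-0.15632 +0.18865 +0.96952]
t = (0.0707, 0.0333, 0.5956) m
M0: Pc = R·M0+t = (-0.04157, +0.15829, +0.63786); u = 557.2·(-0.04157)/0.63786 + 322.3 = 285.9881, v = 494.5·(+0.15829)/0.63786 + 252.8 = 375.5145
M1: Pc = R·M1+t = (+0.20021, +0.14829, +0.59956); u = 557.2·(+0.20021)/0.59956 + 322.3 = 508.3676, v = 494.5·(+0.14829)/0.59956 + 252.8 = 375.1068
M2: Pc = R·M2+t = (+0.18297, -0.09169, +0.55334); u = 557.2·(+0.18297)/0.55334 + 322.3 = 506.5442, v = 494.5·(-0.09169)/0.55334 + 252.8 = 170.8600
M3: Pc = R·M3+t = (-0.05881, -0.08169, +0.59164); u = 557.2·(-0.05881)/0.59164 + 322.3 = 266.9103, v = 494.5·(-0.08169)/0.59164 + 252.8 = 184.5208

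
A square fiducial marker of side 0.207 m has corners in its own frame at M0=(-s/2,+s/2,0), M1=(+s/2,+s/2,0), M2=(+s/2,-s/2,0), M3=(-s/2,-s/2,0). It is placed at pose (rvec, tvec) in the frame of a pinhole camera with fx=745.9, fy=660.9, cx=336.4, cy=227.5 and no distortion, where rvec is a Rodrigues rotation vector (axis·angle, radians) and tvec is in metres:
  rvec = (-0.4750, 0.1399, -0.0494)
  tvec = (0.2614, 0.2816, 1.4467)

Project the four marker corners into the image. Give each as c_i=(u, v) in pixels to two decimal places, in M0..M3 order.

Intrinsics K: fx=745.9, fy=660.9, cx=336.4, cy=227.5
Marker side s = 0.207 m; corners in marker frame (Z=0):
  M0 = (-0.1035, +0.1035, 0)
  M1 = (+0.1035, +0.1035, 0)
  M2 = (+0.1035, -0.1035, 0)
  M3 = (-0.1035, -0.1035, 0)
rvec = (-0.4750, 0.1399, -0.0494), |rvec| = θ = 0.49763 rad = 28.512°
Rodrigues: sinθ=0.47735, 1−cosθ=0.12128; R = I + sinθ·[k]× + (1−cosθ)·[k]×²:
    [+0.98922 +0.01484 +0.14569]
    [-0.07993 +0.88830 +0.45225]
    [-0.12270 -0.45902 +0.87991]
t = (0.2614, 0.2816, 1.4467) m
M0: Pc = R·M0+t = (+0.16055, +0.38181, +1.41189); u = 745.9·(+0.16055)/1.41189 + 336.4 = 421.2193, v = 660.9·(+0.38181)/1.41189 + 227.5 = 406.2246
M1: Pc = R·M1+t = (+0.36532, +0.36527, +1.38649); u = 745.9·(+0.36532)/1.38649 + 336.4 = 532.9337, v = 660.9·(+0.36527)/1.38649 + 227.5 = 401.6117
M2: Pc = R·M2+t = (+0.36225, +0.18139, +1.48151); u = 745.9·(+0.36225)/1.48151 + 336.4 = 518.7823, v = 660.9·(+0.18139)/1.48151 + 227.5 = 308.4170
M3: Pc = R·M3+t = (+0.15748, +0.19793, +1.50691); u = 745.9·(+0.15748)/1.50691 + 336.4 = 414.3505, v = 660.9·(+0.19793)/1.50691 + 227.5 = 314.3098

c0=(421.22, 406.22) c1=(532.93, 401.61) c2=(518.78, 308.42) c3=(414.35, 314.31)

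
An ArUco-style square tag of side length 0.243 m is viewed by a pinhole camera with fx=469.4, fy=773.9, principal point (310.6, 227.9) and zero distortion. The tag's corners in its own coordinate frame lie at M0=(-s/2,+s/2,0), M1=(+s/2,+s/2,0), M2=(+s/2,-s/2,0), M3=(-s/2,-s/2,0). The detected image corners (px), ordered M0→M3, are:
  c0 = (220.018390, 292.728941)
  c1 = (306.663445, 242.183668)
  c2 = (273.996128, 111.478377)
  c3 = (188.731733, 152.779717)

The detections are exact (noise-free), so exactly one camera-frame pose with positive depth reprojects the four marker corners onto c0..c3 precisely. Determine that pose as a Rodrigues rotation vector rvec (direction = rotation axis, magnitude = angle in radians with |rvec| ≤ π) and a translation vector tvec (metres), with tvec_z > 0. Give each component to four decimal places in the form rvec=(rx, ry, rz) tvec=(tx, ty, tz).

rvec=(-0.2451, -0.2549, -0.3613) tvec=(-0.1662, -0.0485, 1.2516)

Intrinsics K: fx=469.4, fy=773.9, cx=310.6, cy=227.9
Marker side s = 0.243 m; corners in marker frame (Z=0):
  M0 = (-0.1215, +0.1215, 0)
  M1 = (+0.1215, +0.1215, 0)
  M2 = (+0.1215, -0.1215, 0)
  M3 = (-0.1215, -0.1215, 0)
Detected image corners:
  c0 = (220.018390, 292.728941) px
  c1 = (306.663445, 242.183668) px
  c2 = (273.996128, 111.478377) px
  c3 = (188.731733, 152.779717) px
Planar DLT: solve 8×8 A·h = b for H (H[2,2]=1):
  H  [+410.48171 +94.18662 +248.25734]
  H  [-142.74704 +526.09380 +197.90604]
  H  [+0.22968 -0.15155 +1.00000]
B = K⁻¹H; ‖b₁‖=0.798946, ‖b₂‖=0.798946; λ = 2/(‖b₁‖+‖b₂‖) = 1.251650, sign → tz>0 ⇒ λ=+1.251650
r₁ = λ·B[:,0] = (+0.90432,-0.31552,+0.28747); r₂ = λ·B[:,1] = (+0.37666,+0.90672,-0.18968)
r₃ = r₁×r₂ = (-0.20081,+0.27981,+0.93882); SVD([r₁ r₂ r₃]) → R = UVᵀ:
  R  [+0.90432 +0.37666 -0.20081]
  R  [-0.31552 +0.90672 +0.27981]
  R  [+0.28747 -0.18968 +0.93882]
t = (-0.16624, -0.04851, +1.25165) m
tr R = 2.749867; θ = arccos((tr R − 1)/2) = 0.505498 rad = 28.963°
axis k = ((R−Rᵀ)₃₂, (R−Rᵀ)₁₃, (R−Rᵀ)₂₁) / (2 sinθ) = (-0.484773, -0.504172, -0.714707)
rvec = θ·k = (-0.245052, -0.254858, -0.361283)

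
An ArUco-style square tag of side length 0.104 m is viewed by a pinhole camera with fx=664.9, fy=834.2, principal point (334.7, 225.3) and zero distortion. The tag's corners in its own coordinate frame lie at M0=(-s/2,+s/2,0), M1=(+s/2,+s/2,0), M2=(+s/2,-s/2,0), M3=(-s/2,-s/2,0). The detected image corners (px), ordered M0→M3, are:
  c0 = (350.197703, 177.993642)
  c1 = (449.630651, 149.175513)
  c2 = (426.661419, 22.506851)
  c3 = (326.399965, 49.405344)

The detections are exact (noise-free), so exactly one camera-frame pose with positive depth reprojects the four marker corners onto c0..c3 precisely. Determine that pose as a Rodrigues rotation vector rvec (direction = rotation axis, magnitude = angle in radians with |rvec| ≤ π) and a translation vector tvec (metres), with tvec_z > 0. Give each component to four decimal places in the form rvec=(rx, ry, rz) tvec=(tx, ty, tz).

rvec=(0.0171, -0.1056, -0.2305) tvec=(0.0539, -0.1000, 0.6647)

Intrinsics K: fx=664.9, fy=834.2, cx=334.7, cy=225.3
Marker side s = 0.104 m; corners in marker frame (Z=0):
  M0 = (-0.0520, +0.0520, 0)
  M1 = (+0.0520, +0.0520, 0)
  M2 = (+0.0520, -0.0520, 0)
  M3 = (-0.0520, -0.0520, 0)
Detected image corners:
  c0 = (350.197703, 177.993642) px
  c1 = (449.630651, 149.175513) px
  c2 = (426.661419, 22.506851) px
  c3 = (326.399965, 49.405344) px
Planar DLT: solve 8×8 A·h = b for H (H[2,2]=1):
  H  [+1019.90787 +241.76808 +388.64919]
  H  [-252.50892 +1231.48123 +99.80363]
  H  [+0.15416 +0.04368 +1.00000]
B = K⁻¹H; ‖b₁‖=1.504398, ‖b₂‖=1.504398; λ = 2/(‖b₁‖+‖b₂‖) = 0.664718, sign → tz>0 ⇒ λ=+0.664718
r₁ = λ·B[:,0] = (+0.96805,-0.22888,+0.10247); r₂ = λ·B[:,1] = (+0.22709,+0.97344,+0.02904)
r₃ = r₁×r₂ = (-0.10640,-0.00484,+0.99431); SVD([r₁ r₂ r₃]) → R = UVᵀ:
  R  [+0.96805 +0.22709 -0.10640]
  R  [-0.22888 +0.97344 -0.00484]
  R  [+0.10247 +0.02904 +0.99431]
t = (+0.05393, -0.10000, +0.66472) m
tr R = 2.935800; θ = arccos((tr R − 1)/2) = 0.254061 rad = 14.557°
axis k = ((R−Rᵀ)₃₂, (R−Rᵀ)₁₃, (R−Rᵀ)₂₁) / (2 sinθ) = (+0.067392, -0.415515, -0.907086)
rvec = θ·k = (+0.017122, -0.105566, -0.230455)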